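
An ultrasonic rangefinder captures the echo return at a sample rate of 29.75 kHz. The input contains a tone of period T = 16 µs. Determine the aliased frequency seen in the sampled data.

3 kHz

T = 16 µs → f = 1/T = 62.5 kHz.
62.5 kHz mod fs = 3 kHz.
3 kHz ≤ fs/2 = 14.875 kHz, appears at 3 kHz.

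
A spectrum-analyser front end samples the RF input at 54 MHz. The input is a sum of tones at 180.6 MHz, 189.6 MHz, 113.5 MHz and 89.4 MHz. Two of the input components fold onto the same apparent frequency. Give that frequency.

fs/2 = 27 MHz.
180.6 MHz mod fs = 18.6 MHz.
18.6 MHz ≤ fs/2 = 27 MHz, appears at 18.6 MHz.
189.6 MHz mod fs = 27.6 MHz.
27.6 MHz > fs/2 = 27 MHz, folds to fs − 27.6 MHz = 26.4 MHz.
113.5 MHz mod fs = 5.5 MHz.
5.5 MHz ≤ fs/2 = 27 MHz, appears at 5.5 MHz.
89.4 MHz mod fs = 35.4 MHz.
35.4 MHz > fs/2 = 27 MHz, folds to fs − 35.4 MHz = 18.6 MHz.
89.4 MHz and 180.6 MHz both map to 18.6 MHz.

18.6 MHz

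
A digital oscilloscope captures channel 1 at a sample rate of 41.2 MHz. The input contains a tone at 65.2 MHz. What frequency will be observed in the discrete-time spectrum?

17.2 MHz

65.2 MHz mod fs = 24 MHz.
24 MHz > fs/2 = 20.6 MHz, folds to fs − 24 MHz = 17.2 MHz.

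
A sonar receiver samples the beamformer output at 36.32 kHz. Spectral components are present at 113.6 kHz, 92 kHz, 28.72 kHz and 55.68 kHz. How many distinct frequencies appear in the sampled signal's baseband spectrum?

3

fs/2 = 18.16 kHz.
113.6 kHz mod fs = 4.64 kHz.
4.64 kHz ≤ fs/2 = 18.16 kHz, appears at 4.64 kHz.
92 kHz mod fs = 19.36 kHz.
19.36 kHz > fs/2 = 18.16 kHz, folds to fs − 19.36 kHz = 16.96 kHz.
28.72 kHz > fs/2 = 18.16 kHz, folds to fs − 28.72 kHz = 7.6 kHz.
55.68 kHz mod fs = 19.36 kHz.
19.36 kHz > fs/2 = 18.16 kHz, folds to fs − 19.36 kHz = 16.96 kHz.
Distinct values: {4.64 kHz, 7.6 kHz, 16.96 kHz} → 3.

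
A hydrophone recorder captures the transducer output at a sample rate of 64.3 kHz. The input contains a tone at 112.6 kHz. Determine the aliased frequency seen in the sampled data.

16 kHz

112.6 kHz mod fs = 48.3 kHz.
48.3 kHz > fs/2 = 32.15 kHz, folds to fs − 48.3 kHz = 16 kHz.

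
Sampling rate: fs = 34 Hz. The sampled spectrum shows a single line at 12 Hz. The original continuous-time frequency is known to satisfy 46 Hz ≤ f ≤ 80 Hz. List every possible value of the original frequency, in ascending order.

46 Hz, 56 Hz, 80 Hz

Frequencies that alias to 12 Hz are k·fs ± 12 Hz for integer k ≥ 0.
k=0: 12 Hz.
k=1: 22 Hz, 46 Hz.
k=2: 56 Hz, 80 Hz.
k=3: 90 Hz, 114 Hz.
Within [46 Hz, 80 Hz]: 46 Hz, 56 Hz, 80 Hz.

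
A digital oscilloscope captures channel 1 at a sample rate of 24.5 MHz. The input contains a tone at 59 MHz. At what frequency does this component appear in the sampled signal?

59 MHz mod fs = 10 MHz.
10 MHz ≤ fs/2 = 12.25 MHz, appears at 10 MHz.

10 MHz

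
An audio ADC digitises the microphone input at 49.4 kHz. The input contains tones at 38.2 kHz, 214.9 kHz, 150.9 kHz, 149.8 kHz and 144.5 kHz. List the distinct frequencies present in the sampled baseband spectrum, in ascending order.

fs/2 = 24.7 kHz.
38.2 kHz > fs/2 = 24.7 kHz, folds to fs − 38.2 kHz = 11.2 kHz.
214.9 kHz mod fs = 17.3 kHz.
17.3 kHz ≤ fs/2 = 24.7 kHz, appears at 17.3 kHz.
150.9 kHz mod fs = 2.7 kHz.
2.7 kHz ≤ fs/2 = 24.7 kHz, appears at 2.7 kHz.
149.8 kHz mod fs = 1.6 kHz.
1.6 kHz ≤ fs/2 = 24.7 kHz, appears at 1.6 kHz.
144.5 kHz mod fs = 45.7 kHz.
45.7 kHz > fs/2 = 24.7 kHz, folds to fs − 45.7 kHz = 3.7 kHz.
Distinct values: {1.6 kHz, 2.7 kHz, 3.7 kHz, 11.2 kHz, 17.3 kHz}.

1.6 kHz, 2.7 kHz, 3.7 kHz, 11.2 kHz, 17.3 kHz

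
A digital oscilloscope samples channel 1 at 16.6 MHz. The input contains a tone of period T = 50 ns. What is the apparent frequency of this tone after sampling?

T = 50 ns → f = 1/T = 20 MHz.
20 MHz mod fs = 3.4 MHz.
3.4 MHz ≤ fs/2 = 8.3 MHz, appears at 3.4 MHz.

3.4 MHz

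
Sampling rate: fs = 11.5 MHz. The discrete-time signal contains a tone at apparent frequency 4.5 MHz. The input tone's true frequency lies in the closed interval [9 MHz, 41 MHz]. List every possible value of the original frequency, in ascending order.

Frequencies that alias to 4.5 MHz are k·fs ± 4.5 MHz for integer k ≥ 0.
k=0: 4.5 MHz.
k=1: 7 MHz, 16 MHz.
k=2: 18.5 MHz, 27.5 MHz.
k=3: 30 MHz, 39 MHz.
k=4: 41.5 MHz, 50.5 MHz.
Within [9 MHz, 41 MHz]: 16 MHz, 18.5 MHz, 27.5 MHz, 30 MHz, 39 MHz.

16 MHz, 18.5 MHz, 27.5 MHz, 30 MHz, 39 MHz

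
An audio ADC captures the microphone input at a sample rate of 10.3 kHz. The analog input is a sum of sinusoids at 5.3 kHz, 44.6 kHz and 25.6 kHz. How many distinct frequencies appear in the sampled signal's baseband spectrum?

2

fs/2 = 5.15 kHz.
5.3 kHz > fs/2 = 5.15 kHz, folds to fs − 5.3 kHz = 5 kHz.
44.6 kHz mod fs = 3.4 kHz.
3.4 kHz ≤ fs/2 = 5.15 kHz, appears at 3.4 kHz.
25.6 kHz mod fs = 5 kHz.
5 kHz ≤ fs/2 = 5.15 kHz, appears at 5 kHz.
Distinct values: {3.4 kHz, 5 kHz} → 2.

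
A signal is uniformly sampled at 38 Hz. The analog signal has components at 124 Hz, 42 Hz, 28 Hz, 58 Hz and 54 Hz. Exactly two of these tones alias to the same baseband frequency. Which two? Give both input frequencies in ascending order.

28 Hz, 124 Hz

fs/2 = 19 Hz.
124 Hz mod fs = 10 Hz.
10 Hz ≤ fs/2 = 19 Hz, appears at 10 Hz.
42 Hz mod fs = 4 Hz.
4 Hz ≤ fs/2 = 19 Hz, appears at 4 Hz.
28 Hz > fs/2 = 19 Hz, folds to fs − 28 Hz = 10 Hz.
58 Hz mod fs = 20 Hz.
20 Hz > fs/2 = 19 Hz, folds to fs − 20 Hz = 18 Hz.
54 Hz mod fs = 16 Hz.
16 Hz ≤ fs/2 = 19 Hz, appears at 16 Hz.
28 Hz and 124 Hz both map to 10 Hz.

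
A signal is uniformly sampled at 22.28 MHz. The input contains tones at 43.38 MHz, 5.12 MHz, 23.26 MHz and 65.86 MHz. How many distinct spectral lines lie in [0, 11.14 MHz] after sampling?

3

fs/2 = 11.14 MHz.
43.38 MHz mod fs = 21.1 MHz.
21.1 MHz > fs/2 = 11.14 MHz, folds to fs − 21.1 MHz = 1.18 MHz.
5.12 MHz ≤ fs/2 = 11.14 MHz, passes unchanged.
23.26 MHz mod fs = 0.98 MHz.
0.98 MHz ≤ fs/2 = 11.14 MHz, appears at 0.98 MHz.
65.86 MHz mod fs = 21.3 MHz.
21.3 MHz > fs/2 = 11.14 MHz, folds to fs − 21.3 MHz = 0.98 MHz.
Distinct values: {0.98 MHz, 1.18 MHz, 5.12 MHz} → 3.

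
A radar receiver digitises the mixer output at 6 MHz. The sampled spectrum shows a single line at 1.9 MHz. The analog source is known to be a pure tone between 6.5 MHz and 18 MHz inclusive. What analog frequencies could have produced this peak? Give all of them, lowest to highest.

Frequencies that alias to 1.9 MHz are k·fs ± 1.9 MHz for integer k ≥ 0.
k=0: 1.9 MHz.
k=1: 4.1 MHz, 7.9 MHz.
k=2: 10.1 MHz, 13.9 MHz.
k=3: 16.1 MHz, 19.9 MHz.
k=4: 22.1 MHz, 25.9 MHz.
Within [6.5 MHz, 18 MHz]: 7.9 MHz, 10.1 MHz, 13.9 MHz, 16.1 MHz.

7.9 MHz, 10.1 MHz, 13.9 MHz, 16.1 MHz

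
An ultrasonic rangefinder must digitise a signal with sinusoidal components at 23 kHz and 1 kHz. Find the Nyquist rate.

46 kHz

Highest-frequency component: 23 kHz.
Nyquist rate = 2 × 23 kHz = 46 kHz.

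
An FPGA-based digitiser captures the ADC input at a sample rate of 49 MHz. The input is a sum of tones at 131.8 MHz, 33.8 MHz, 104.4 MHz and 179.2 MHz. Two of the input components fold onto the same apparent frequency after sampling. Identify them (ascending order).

fs/2 = 24.5 MHz.
131.8 MHz mod fs = 33.8 MHz.
33.8 MHz > fs/2 = 24.5 MHz, folds to fs − 33.8 MHz = 15.2 MHz.
33.8 MHz > fs/2 = 24.5 MHz, folds to fs − 33.8 MHz = 15.2 MHz.
104.4 MHz mod fs = 6.4 MHz.
6.4 MHz ≤ fs/2 = 24.5 MHz, appears at 6.4 MHz.
179.2 MHz mod fs = 32.2 MHz.
32.2 MHz > fs/2 = 24.5 MHz, folds to fs − 32.2 MHz = 16.8 MHz.
33.8 MHz and 131.8 MHz both map to 15.2 MHz.

33.8 MHz, 131.8 MHz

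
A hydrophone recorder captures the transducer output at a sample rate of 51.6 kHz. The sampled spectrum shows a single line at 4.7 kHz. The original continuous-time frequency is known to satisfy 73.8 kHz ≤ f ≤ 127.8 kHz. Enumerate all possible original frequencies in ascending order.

Frequencies that alias to 4.7 kHz are k·fs ± 4.7 kHz for integer k ≥ 0.
k=0: 4.7 kHz.
k=1: 46.9 kHz, 56.3 kHz.
k=2: 98.5 kHz, 107.9 kHz.
k=3: 150.1 kHz, 159.5 kHz.
Within [73.8 kHz, 127.8 kHz]: 98.5 kHz, 107.9 kHz.

98.5 kHz, 107.9 kHz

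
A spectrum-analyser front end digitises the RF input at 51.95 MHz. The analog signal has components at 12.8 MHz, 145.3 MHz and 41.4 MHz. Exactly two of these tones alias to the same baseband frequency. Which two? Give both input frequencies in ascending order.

fs/2 = 25.975 MHz.
12.8 MHz ≤ fs/2 = 25.975 MHz, passes unchanged.
145.3 MHz mod fs = 41.4 MHz.
41.4 MHz > fs/2 = 25.975 MHz, folds to fs − 41.4 MHz = 10.55 MHz.
41.4 MHz > fs/2 = 25.975 MHz, folds to fs − 41.4 MHz = 10.55 MHz.
41.4 MHz and 145.3 MHz both map to 10.55 MHz.

41.4 MHz, 145.3 MHz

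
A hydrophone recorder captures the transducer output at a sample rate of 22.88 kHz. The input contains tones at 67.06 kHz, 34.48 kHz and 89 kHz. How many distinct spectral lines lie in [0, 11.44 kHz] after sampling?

fs/2 = 11.44 kHz.
67.06 kHz mod fs = 21.3 kHz.
21.3 kHz > fs/2 = 11.44 kHz, folds to fs − 21.3 kHz = 1.58 kHz.
34.48 kHz mod fs = 11.6 kHz.
11.6 kHz > fs/2 = 11.44 kHz, folds to fs − 11.6 kHz = 11.28 kHz.
89 kHz mod fs = 20.36 kHz.
20.36 kHz > fs/2 = 11.44 kHz, folds to fs − 20.36 kHz = 2.52 kHz.
Distinct values: {1.58 kHz, 2.52 kHz, 11.28 kHz} → 3.

3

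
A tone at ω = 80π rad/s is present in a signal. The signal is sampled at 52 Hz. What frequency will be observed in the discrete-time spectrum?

ω = 80π rad/s → f = ω/(2π) = 40 Hz.
40 Hz > fs/2 = 26 Hz, folds to fs − 40 Hz = 12 Hz.

12 Hz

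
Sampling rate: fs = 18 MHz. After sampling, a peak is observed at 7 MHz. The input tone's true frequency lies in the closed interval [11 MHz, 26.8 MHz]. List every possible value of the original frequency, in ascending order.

Frequencies that alias to 7 MHz are k·fs ± 7 MHz for integer k ≥ 0.
k=0: 7 MHz.
k=1: 11 MHz, 25 MHz.
k=2: 29 MHz, 43 MHz.
Within [11 MHz, 26.8 MHz]: 11 MHz, 25 MHz.

11 MHz, 25 MHz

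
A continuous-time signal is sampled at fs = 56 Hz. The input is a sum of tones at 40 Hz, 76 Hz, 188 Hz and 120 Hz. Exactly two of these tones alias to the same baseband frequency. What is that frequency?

20 Hz

fs/2 = 28 Hz.
40 Hz > fs/2 = 28 Hz, folds to fs − 40 Hz = 16 Hz.
76 Hz mod fs = 20 Hz.
20 Hz ≤ fs/2 = 28 Hz, appears at 20 Hz.
188 Hz mod fs = 20 Hz.
20 Hz ≤ fs/2 = 28 Hz, appears at 20 Hz.
120 Hz mod fs = 8 Hz.
8 Hz ≤ fs/2 = 28 Hz, appears at 8 Hz.
76 Hz and 188 Hz both map to 20 Hz.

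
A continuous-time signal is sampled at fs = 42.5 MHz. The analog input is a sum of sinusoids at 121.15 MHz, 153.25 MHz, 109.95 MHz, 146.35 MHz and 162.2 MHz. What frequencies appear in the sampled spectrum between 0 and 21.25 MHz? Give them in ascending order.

fs/2 = 21.25 MHz.
121.15 MHz mod fs = 36.15 MHz.
36.15 MHz > fs/2 = 21.25 MHz, folds to fs − 36.15 MHz = 6.35 MHz.
153.25 MHz mod fs = 25.75 MHz.
25.75 MHz > fs/2 = 21.25 MHz, folds to fs − 25.75 MHz = 16.75 MHz.
109.95 MHz mod fs = 24.95 MHz.
24.95 MHz > fs/2 = 21.25 MHz, folds to fs − 24.95 MHz = 17.55 MHz.
146.35 MHz mod fs = 18.85 MHz.
18.85 MHz ≤ fs/2 = 21.25 MHz, appears at 18.85 MHz.
162.2 MHz mod fs = 34.7 MHz.
34.7 MHz > fs/2 = 21.25 MHz, folds to fs − 34.7 MHz = 7.8 MHz.
Distinct values: {6.35 MHz, 7.8 MHz, 16.75 MHz, 17.55 MHz, 18.85 MHz}.

6.35 MHz, 7.8 MHz, 16.75 MHz, 17.55 MHz, 18.85 MHz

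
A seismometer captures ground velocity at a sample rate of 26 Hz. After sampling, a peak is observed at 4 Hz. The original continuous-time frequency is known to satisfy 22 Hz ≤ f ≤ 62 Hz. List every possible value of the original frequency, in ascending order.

Frequencies that alias to 4 Hz are k·fs ± 4 Hz for integer k ≥ 0.
k=0: 4 Hz.
k=1: 22 Hz, 30 Hz.
k=2: 48 Hz, 56 Hz.
k=3: 74 Hz, 82 Hz.
Within [22 Hz, 62 Hz]: 22 Hz, 30 Hz, 48 Hz, 56 Hz.

22 Hz, 30 Hz, 48 Hz, 56 Hz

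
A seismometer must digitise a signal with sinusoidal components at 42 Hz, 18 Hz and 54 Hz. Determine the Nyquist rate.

Highest-frequency component: 54 Hz.
Nyquist rate = 2 × 54 Hz = 108 Hz.

108 Hz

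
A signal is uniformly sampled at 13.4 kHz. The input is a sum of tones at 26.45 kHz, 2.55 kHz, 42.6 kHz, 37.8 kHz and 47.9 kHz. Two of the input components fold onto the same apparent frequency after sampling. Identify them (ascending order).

fs/2 = 6.7 kHz.
26.45 kHz mod fs = 13.05 kHz.
13.05 kHz > fs/2 = 6.7 kHz, folds to fs − 13.05 kHz = 0.35 kHz.
2.55 kHz ≤ fs/2 = 6.7 kHz, passes unchanged.
42.6 kHz mod fs = 2.4 kHz.
2.4 kHz ≤ fs/2 = 6.7 kHz, appears at 2.4 kHz.
37.8 kHz mod fs = 11 kHz.
11 kHz > fs/2 = 6.7 kHz, folds to fs − 11 kHz = 2.4 kHz.
47.9 kHz mod fs = 7.7 kHz.
7.7 kHz > fs/2 = 6.7 kHz, folds to fs − 7.7 kHz = 5.7 kHz.
37.8 kHz and 42.6 kHz both map to 2.4 kHz.

37.8 kHz, 42.6 kHz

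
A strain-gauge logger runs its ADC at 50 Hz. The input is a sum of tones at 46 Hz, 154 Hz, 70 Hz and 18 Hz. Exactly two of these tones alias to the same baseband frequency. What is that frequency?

fs/2 = 25 Hz.
46 Hz > fs/2 = 25 Hz, folds to fs − 46 Hz = 4 Hz.
154 Hz mod fs = 4 Hz.
4 Hz ≤ fs/2 = 25 Hz, appears at 4 Hz.
70 Hz mod fs = 20 Hz.
20 Hz ≤ fs/2 = 25 Hz, appears at 20 Hz.
18 Hz ≤ fs/2 = 25 Hz, passes unchanged.
46 Hz and 154 Hz both map to 4 Hz.

4 Hz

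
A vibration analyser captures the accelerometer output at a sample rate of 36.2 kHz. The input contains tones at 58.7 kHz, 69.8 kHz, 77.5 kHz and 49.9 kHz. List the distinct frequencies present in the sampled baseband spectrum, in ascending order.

2.6 kHz, 5.1 kHz, 13.7 kHz

fs/2 = 18.1 kHz.
58.7 kHz mod fs = 22.5 kHz.
22.5 kHz > fs/2 = 18.1 kHz, folds to fs − 22.5 kHz = 13.7 kHz.
69.8 kHz mod fs = 33.6 kHz.
33.6 kHz > fs/2 = 18.1 kHz, folds to fs − 33.6 kHz = 2.6 kHz.
77.5 kHz mod fs = 5.1 kHz.
5.1 kHz ≤ fs/2 = 18.1 kHz, appears at 5.1 kHz.
49.9 kHz mod fs = 13.7 kHz.
13.7 kHz ≤ fs/2 = 18.1 kHz, appears at 13.7 kHz.
Distinct values: {2.6 kHz, 5.1 kHz, 13.7 kHz}.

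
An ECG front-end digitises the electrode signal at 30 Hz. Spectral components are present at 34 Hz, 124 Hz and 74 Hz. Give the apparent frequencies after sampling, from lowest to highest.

fs/2 = 15 Hz.
34 Hz mod fs = 4 Hz.
4 Hz ≤ fs/2 = 15 Hz, appears at 4 Hz.
124 Hz mod fs = 4 Hz.
4 Hz ≤ fs/2 = 15 Hz, appears at 4 Hz.
74 Hz mod fs = 14 Hz.
14 Hz ≤ fs/2 = 15 Hz, appears at 14 Hz.
Distinct values: {4 Hz, 14 Hz}.

4 Hz, 14 Hz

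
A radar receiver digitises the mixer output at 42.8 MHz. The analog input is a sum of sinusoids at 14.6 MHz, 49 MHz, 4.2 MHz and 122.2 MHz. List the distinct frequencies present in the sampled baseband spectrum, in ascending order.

fs/2 = 21.4 MHz.
14.6 MHz ≤ fs/2 = 21.4 MHz, passes unchanged.
49 MHz mod fs = 6.2 MHz.
6.2 MHz ≤ fs/2 = 21.4 MHz, appears at 6.2 MHz.
4.2 MHz ≤ fs/2 = 21.4 MHz, passes unchanged.
122.2 MHz mod fs = 36.6 MHz.
36.6 MHz > fs/2 = 21.4 MHz, folds to fs − 36.6 MHz = 6.2 MHz.
Distinct values: {4.2 MHz, 6.2 MHz, 14.6 MHz}.

4.2 MHz, 6.2 MHz, 14.6 MHz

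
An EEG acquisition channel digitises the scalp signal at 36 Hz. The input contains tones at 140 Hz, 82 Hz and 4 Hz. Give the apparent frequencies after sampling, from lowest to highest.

4 Hz, 10 Hz

fs/2 = 18 Hz.
140 Hz mod fs = 32 Hz.
32 Hz > fs/2 = 18 Hz, folds to fs − 32 Hz = 4 Hz.
82 Hz mod fs = 10 Hz.
10 Hz ≤ fs/2 = 18 Hz, appears at 10 Hz.
4 Hz ≤ fs/2 = 18 Hz, passes unchanged.
Distinct values: {4 Hz, 10 Hz}.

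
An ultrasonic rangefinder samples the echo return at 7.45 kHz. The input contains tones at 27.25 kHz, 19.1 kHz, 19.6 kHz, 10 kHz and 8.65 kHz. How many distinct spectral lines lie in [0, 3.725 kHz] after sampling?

4

fs/2 = 3.725 kHz.
27.25 kHz mod fs = 4.9 kHz.
4.9 kHz > fs/2 = 3.725 kHz, folds to fs − 4.9 kHz = 2.55 kHz.
19.1 kHz mod fs = 4.2 kHz.
4.2 kHz > fs/2 = 3.725 kHz, folds to fs − 4.2 kHz = 3.25 kHz.
19.6 kHz mod fs = 4.7 kHz.
4.7 kHz > fs/2 = 3.725 kHz, folds to fs − 4.7 kHz = 2.75 kHz.
10 kHz mod fs = 2.55 kHz.
2.55 kHz ≤ fs/2 = 3.725 kHz, appears at 2.55 kHz.
8.65 kHz mod fs = 1.2 kHz.
1.2 kHz ≤ fs/2 = 3.725 kHz, appears at 1.2 kHz.
Distinct values: {1.2 kHz, 2.55 kHz, 2.75 kHz, 3.25 kHz} → 4.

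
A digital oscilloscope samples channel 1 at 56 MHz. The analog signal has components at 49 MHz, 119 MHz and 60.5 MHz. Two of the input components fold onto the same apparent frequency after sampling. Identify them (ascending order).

49 MHz, 119 MHz

fs/2 = 28 MHz.
49 MHz > fs/2 = 28 MHz, folds to fs − 49 MHz = 7 MHz.
119 MHz mod fs = 7 MHz.
7 MHz ≤ fs/2 = 28 MHz, appears at 7 MHz.
60.5 MHz mod fs = 4.5 MHz.
4.5 MHz ≤ fs/2 = 28 MHz, appears at 4.5 MHz.
49 MHz and 119 MHz both map to 7 MHz.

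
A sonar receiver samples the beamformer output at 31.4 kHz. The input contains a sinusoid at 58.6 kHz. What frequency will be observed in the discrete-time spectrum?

4.2 kHz

58.6 kHz mod fs = 27.2 kHz.
27.2 kHz > fs/2 = 15.7 kHz, folds to fs − 27.2 kHz = 4.2 kHz.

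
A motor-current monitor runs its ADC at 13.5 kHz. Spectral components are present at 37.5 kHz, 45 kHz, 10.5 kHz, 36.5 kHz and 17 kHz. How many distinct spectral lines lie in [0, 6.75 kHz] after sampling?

fs/2 = 6.75 kHz.
37.5 kHz mod fs = 10.5 kHz.
10.5 kHz > fs/2 = 6.75 kHz, folds to fs − 10.5 kHz = 3 kHz.
45 kHz mod fs = 4.5 kHz.
4.5 kHz ≤ fs/2 = 6.75 kHz, appears at 4.5 kHz.
10.5 kHz > fs/2 = 6.75 kHz, folds to fs − 10.5 kHz = 3 kHz.
36.5 kHz mod fs = 9.5 kHz.
9.5 kHz > fs/2 = 6.75 kHz, folds to fs − 9.5 kHz = 4 kHz.
17 kHz mod fs = 3.5 kHz.
3.5 kHz ≤ fs/2 = 6.75 kHz, appears at 3.5 kHz.
Distinct values: {3 kHz, 3.5 kHz, 4 kHz, 4.5 kHz} → 4.

4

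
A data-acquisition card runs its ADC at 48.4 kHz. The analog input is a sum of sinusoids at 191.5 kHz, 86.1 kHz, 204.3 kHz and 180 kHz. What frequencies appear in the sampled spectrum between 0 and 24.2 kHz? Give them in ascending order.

2.1 kHz, 10.7 kHz, 13.6 kHz

fs/2 = 24.2 kHz.
191.5 kHz mod fs = 46.3 kHz.
46.3 kHz > fs/2 = 24.2 kHz, folds to fs − 46.3 kHz = 2.1 kHz.
86.1 kHz mod fs = 37.7 kHz.
37.7 kHz > fs/2 = 24.2 kHz, folds to fs − 37.7 kHz = 10.7 kHz.
204.3 kHz mod fs = 10.7 kHz.
10.7 kHz ≤ fs/2 = 24.2 kHz, appears at 10.7 kHz.
180 kHz mod fs = 34.8 kHz.
34.8 kHz > fs/2 = 24.2 kHz, folds to fs − 34.8 kHz = 13.6 kHz.
Distinct values: {2.1 kHz, 10.7 kHz, 13.6 kHz}.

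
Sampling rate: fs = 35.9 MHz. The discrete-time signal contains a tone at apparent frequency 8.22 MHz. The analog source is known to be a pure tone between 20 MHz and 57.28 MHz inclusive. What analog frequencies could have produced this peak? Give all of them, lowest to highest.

27.68 MHz, 44.12 MHz

Frequencies that alias to 8.22 MHz are k·fs ± 8.22 MHz for integer k ≥ 0.
k=0: 8.22 MHz.
k=1: 27.68 MHz, 44.12 MHz.
k=2: 63.58 MHz, 80.02 MHz.
Within [20 MHz, 57.28 MHz]: 27.68 MHz, 44.12 MHz.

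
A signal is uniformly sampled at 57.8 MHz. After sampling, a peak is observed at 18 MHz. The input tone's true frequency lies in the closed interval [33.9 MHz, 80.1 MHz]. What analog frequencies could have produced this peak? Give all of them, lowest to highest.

39.8 MHz, 75.8 MHz

Frequencies that alias to 18 MHz are k·fs ± 18 MHz for integer k ≥ 0.
k=0: 18 MHz.
k=1: 39.8 MHz, 75.8 MHz.
k=2: 97.6 MHz, 133.6 MHz.
Within [33.9 MHz, 80.1 MHz]: 39.8 MHz, 75.8 MHz.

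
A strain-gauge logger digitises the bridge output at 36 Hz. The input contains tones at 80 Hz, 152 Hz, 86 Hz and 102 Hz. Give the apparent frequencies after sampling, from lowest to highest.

6 Hz, 8 Hz, 14 Hz

fs/2 = 18 Hz.
80 Hz mod fs = 8 Hz.
8 Hz ≤ fs/2 = 18 Hz, appears at 8 Hz.
152 Hz mod fs = 8 Hz.
8 Hz ≤ fs/2 = 18 Hz, appears at 8 Hz.
86 Hz mod fs = 14 Hz.
14 Hz ≤ fs/2 = 18 Hz, appears at 14 Hz.
102 Hz mod fs = 30 Hz.
30 Hz > fs/2 = 18 Hz, folds to fs − 30 Hz = 6 Hz.
Distinct values: {6 Hz, 8 Hz, 14 Hz}.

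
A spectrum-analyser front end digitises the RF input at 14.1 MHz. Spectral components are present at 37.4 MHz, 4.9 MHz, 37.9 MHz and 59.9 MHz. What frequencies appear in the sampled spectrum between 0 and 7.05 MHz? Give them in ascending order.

fs/2 = 7.05 MHz.
37.4 MHz mod fs = 9.2 MHz.
9.2 MHz > fs/2 = 7.05 MHz, folds to fs − 9.2 MHz = 4.9 MHz.
4.9 MHz ≤ fs/2 = 7.05 MHz, passes unchanged.
37.9 MHz mod fs = 9.7 MHz.
9.7 MHz > fs/2 = 7.05 MHz, folds to fs − 9.7 MHz = 4.4 MHz.
59.9 MHz mod fs = 3.5 MHz.
3.5 MHz ≤ fs/2 = 7.05 MHz, appears at 3.5 MHz.
Distinct values: {3.5 MHz, 4.4 MHz, 4.9 MHz}.

3.5 MHz, 4.4 MHz, 4.9 MHz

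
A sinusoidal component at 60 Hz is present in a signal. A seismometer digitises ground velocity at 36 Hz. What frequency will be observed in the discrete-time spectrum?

12 Hz

60 Hz mod fs = 24 Hz.
24 Hz > fs/2 = 18 Hz, folds to fs − 24 Hz = 12 Hz.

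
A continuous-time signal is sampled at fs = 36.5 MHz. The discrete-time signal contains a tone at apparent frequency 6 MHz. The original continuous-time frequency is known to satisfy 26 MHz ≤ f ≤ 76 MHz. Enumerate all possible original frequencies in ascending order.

30.5 MHz, 42.5 MHz, 67 MHz

Frequencies that alias to 6 MHz are k·fs ± 6 MHz for integer k ≥ 0.
k=0: 6 MHz.
k=1: 30.5 MHz, 42.5 MHz.
k=2: 67 MHz, 79 MHz.
k=3: 103.5 MHz, 115.5 MHz.
Within [26 MHz, 76 MHz]: 30.5 MHz, 42.5 MHz, 67 MHz.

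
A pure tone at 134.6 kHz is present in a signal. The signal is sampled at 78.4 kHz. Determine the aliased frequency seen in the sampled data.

134.6 kHz mod fs = 56.2 kHz.
56.2 kHz > fs/2 = 39.2 kHz, folds to fs − 56.2 kHz = 22.2 kHz.

22.2 kHz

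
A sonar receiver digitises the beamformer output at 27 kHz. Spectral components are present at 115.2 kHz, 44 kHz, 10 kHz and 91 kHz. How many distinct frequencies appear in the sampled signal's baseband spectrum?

fs/2 = 13.5 kHz.
115.2 kHz mod fs = 7.2 kHz.
7.2 kHz ≤ fs/2 = 13.5 kHz, appears at 7.2 kHz.
44 kHz mod fs = 17 kHz.
17 kHz > fs/2 = 13.5 kHz, folds to fs − 17 kHz = 10 kHz.
10 kHz ≤ fs/2 = 13.5 kHz, passes unchanged.
91 kHz mod fs = 10 kHz.
10 kHz ≤ fs/2 = 13.5 kHz, appears at 10 kHz.
Distinct values: {7.2 kHz, 10 kHz} → 2.

2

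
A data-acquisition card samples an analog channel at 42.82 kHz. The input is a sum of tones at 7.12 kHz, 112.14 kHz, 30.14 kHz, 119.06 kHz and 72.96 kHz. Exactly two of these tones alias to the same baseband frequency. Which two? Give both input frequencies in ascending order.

30.14 kHz, 72.96 kHz

fs/2 = 21.41 kHz.
7.12 kHz ≤ fs/2 = 21.41 kHz, passes unchanged.
112.14 kHz mod fs = 26.5 kHz.
26.5 kHz > fs/2 = 21.41 kHz, folds to fs − 26.5 kHz = 16.32 kHz.
30.14 kHz > fs/2 = 21.41 kHz, folds to fs − 30.14 kHz = 12.68 kHz.
119.06 kHz mod fs = 33.42 kHz.
33.42 kHz > fs/2 = 21.41 kHz, folds to fs − 33.42 kHz = 9.4 kHz.
72.96 kHz mod fs = 30.14 kHz.
30.14 kHz > fs/2 = 21.41 kHz, folds to fs − 30.14 kHz = 12.68 kHz.
30.14 kHz and 72.96 kHz both map to 12.68 kHz.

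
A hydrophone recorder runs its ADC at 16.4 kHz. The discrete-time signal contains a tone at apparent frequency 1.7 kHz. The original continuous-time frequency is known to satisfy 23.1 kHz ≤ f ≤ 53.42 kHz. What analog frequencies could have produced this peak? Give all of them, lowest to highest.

31.1 kHz, 34.5 kHz, 47.5 kHz, 50.9 kHz

Frequencies that alias to 1.7 kHz are k·fs ± 1.7 kHz for integer k ≥ 0.
k=0: 1.7 kHz.
k=1: 14.7 kHz, 18.1 kHz.
k=2: 31.1 kHz, 34.5 kHz.
k=3: 47.5 kHz, 50.9 kHz.
k=4: 63.9 kHz, 67.3 kHz.
Within [23.1 kHz, 53.42 kHz]: 31.1 kHz, 34.5 kHz, 47.5 kHz, 50.9 kHz.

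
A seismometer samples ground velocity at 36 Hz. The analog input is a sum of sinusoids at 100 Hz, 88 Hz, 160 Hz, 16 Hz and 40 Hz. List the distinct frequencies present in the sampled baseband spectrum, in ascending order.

4 Hz, 8 Hz, 16 Hz

fs/2 = 18 Hz.
100 Hz mod fs = 28 Hz.
28 Hz > fs/2 = 18 Hz, folds to fs − 28 Hz = 8 Hz.
88 Hz mod fs = 16 Hz.
16 Hz ≤ fs/2 = 18 Hz, appears at 16 Hz.
160 Hz mod fs = 16 Hz.
16 Hz ≤ fs/2 = 18 Hz, appears at 16 Hz.
16 Hz ≤ fs/2 = 18 Hz, passes unchanged.
40 Hz mod fs = 4 Hz.
4 Hz ≤ fs/2 = 18 Hz, appears at 4 Hz.
Distinct values: {4 Hz, 8 Hz, 16 Hz}.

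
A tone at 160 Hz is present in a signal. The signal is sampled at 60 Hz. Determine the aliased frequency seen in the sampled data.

20 Hz

160 Hz mod fs = 40 Hz.
40 Hz > fs/2 = 30 Hz, folds to fs − 40 Hz = 20 Hz.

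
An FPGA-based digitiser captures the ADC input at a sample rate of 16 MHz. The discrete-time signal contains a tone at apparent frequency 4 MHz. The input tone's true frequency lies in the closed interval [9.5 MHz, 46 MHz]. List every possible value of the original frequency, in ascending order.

12 MHz, 20 MHz, 28 MHz, 36 MHz, 44 MHz

Frequencies that alias to 4 MHz are k·fs ± 4 MHz for integer k ≥ 0.
k=0: 4 MHz.
k=1: 12 MHz, 20 MHz.
k=2: 28 MHz, 36 MHz.
k=3: 44 MHz, 52 MHz.
k=4: 60 MHz, 68 MHz.
Within [9.5 MHz, 46 MHz]: 12 MHz, 20 MHz, 28 MHz, 36 MHz, 44 MHz.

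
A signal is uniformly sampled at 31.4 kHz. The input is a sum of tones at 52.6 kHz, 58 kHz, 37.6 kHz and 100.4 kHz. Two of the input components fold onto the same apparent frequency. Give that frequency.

fs/2 = 15.7 kHz.
52.6 kHz mod fs = 21.2 kHz.
21.2 kHz > fs/2 = 15.7 kHz, folds to fs − 21.2 kHz = 10.2 kHz.
58 kHz mod fs = 26.6 kHz.
26.6 kHz > fs/2 = 15.7 kHz, folds to fs − 26.6 kHz = 4.8 kHz.
37.6 kHz mod fs = 6.2 kHz.
6.2 kHz ≤ fs/2 = 15.7 kHz, appears at 6.2 kHz.
100.4 kHz mod fs = 6.2 kHz.
6.2 kHz ≤ fs/2 = 15.7 kHz, appears at 6.2 kHz.
37.6 kHz and 100.4 kHz both map to 6.2 kHz.

6.2 kHz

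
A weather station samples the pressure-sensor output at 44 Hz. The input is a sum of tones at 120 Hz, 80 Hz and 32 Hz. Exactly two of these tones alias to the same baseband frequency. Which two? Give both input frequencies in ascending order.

fs/2 = 22 Hz.
120 Hz mod fs = 32 Hz.
32 Hz > fs/2 = 22 Hz, folds to fs − 32 Hz = 12 Hz.
80 Hz mod fs = 36 Hz.
36 Hz > fs/2 = 22 Hz, folds to fs − 36 Hz = 8 Hz.
32 Hz > fs/2 = 22 Hz, folds to fs − 32 Hz = 12 Hz.
32 Hz and 120 Hz both map to 12 Hz.

32 Hz, 120 Hz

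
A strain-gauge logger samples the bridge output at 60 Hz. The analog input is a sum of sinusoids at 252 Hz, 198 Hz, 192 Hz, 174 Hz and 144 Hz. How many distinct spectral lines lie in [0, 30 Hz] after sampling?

4

fs/2 = 30 Hz.
252 Hz mod fs = 12 Hz.
12 Hz ≤ fs/2 = 30 Hz, appears at 12 Hz.
198 Hz mod fs = 18 Hz.
18 Hz ≤ fs/2 = 30 Hz, appears at 18 Hz.
192 Hz mod fs = 12 Hz.
12 Hz ≤ fs/2 = 30 Hz, appears at 12 Hz.
174 Hz mod fs = 54 Hz.
54 Hz > fs/2 = 30 Hz, folds to fs − 54 Hz = 6 Hz.
144 Hz mod fs = 24 Hz.
24 Hz ≤ fs/2 = 30 Hz, appears at 24 Hz.
Distinct values: {6 Hz, 12 Hz, 18 Hz, 24 Hz} → 4.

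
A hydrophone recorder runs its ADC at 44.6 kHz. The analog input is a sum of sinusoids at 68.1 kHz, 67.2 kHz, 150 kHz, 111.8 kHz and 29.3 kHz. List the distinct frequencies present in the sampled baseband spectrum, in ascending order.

15.3 kHz, 16.2 kHz, 21.1 kHz, 22 kHz

fs/2 = 22.3 kHz.
68.1 kHz mod fs = 23.5 kHz.
23.5 kHz > fs/2 = 22.3 kHz, folds to fs − 23.5 kHz = 21.1 kHz.
67.2 kHz mod fs = 22.6 kHz.
22.6 kHz > fs/2 = 22.3 kHz, folds to fs − 22.6 kHz = 22 kHz.
150 kHz mod fs = 16.2 kHz.
16.2 kHz ≤ fs/2 = 22.3 kHz, appears at 16.2 kHz.
111.8 kHz mod fs = 22.6 kHz.
22.6 kHz > fs/2 = 22.3 kHz, folds to fs − 22.6 kHz = 22 kHz.
29.3 kHz > fs/2 = 22.3 kHz, folds to fs − 29.3 kHz = 15.3 kHz.
Distinct values: {15.3 kHz, 16.2 kHz, 21.1 kHz, 22 kHz}.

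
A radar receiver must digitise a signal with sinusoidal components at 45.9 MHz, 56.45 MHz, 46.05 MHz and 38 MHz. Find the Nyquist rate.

112.9 MHz

Highest-frequency component: 56.45 MHz.
Nyquist rate = 2 × 56.45 MHz = 112.9 MHz.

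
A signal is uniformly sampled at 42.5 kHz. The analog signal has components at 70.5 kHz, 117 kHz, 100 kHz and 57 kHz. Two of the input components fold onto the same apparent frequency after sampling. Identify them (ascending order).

57 kHz, 70.5 kHz

fs/2 = 21.25 kHz.
70.5 kHz mod fs = 28 kHz.
28 kHz > fs/2 = 21.25 kHz, folds to fs − 28 kHz = 14.5 kHz.
117 kHz mod fs = 32 kHz.
32 kHz > fs/2 = 21.25 kHz, folds to fs − 32 kHz = 10.5 kHz.
100 kHz mod fs = 15 kHz.
15 kHz ≤ fs/2 = 21.25 kHz, appears at 15 kHz.
57 kHz mod fs = 14.5 kHz.
14.5 kHz ≤ fs/2 = 21.25 kHz, appears at 14.5 kHz.
57 kHz and 70.5 kHz both map to 14.5 kHz.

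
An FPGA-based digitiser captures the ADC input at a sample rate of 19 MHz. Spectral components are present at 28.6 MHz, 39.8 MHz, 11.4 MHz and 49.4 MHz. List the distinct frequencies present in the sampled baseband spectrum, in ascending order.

fs/2 = 9.5 MHz.
28.6 MHz mod fs = 9.6 MHz.
9.6 MHz > fs/2 = 9.5 MHz, folds to fs − 9.6 MHz = 9.4 MHz.
39.8 MHz mod fs = 1.8 MHz.
1.8 MHz ≤ fs/2 = 9.5 MHz, appears at 1.8 MHz.
11.4 MHz > fs/2 = 9.5 MHz, folds to fs − 11.4 MHz = 7.6 MHz.
49.4 MHz mod fs = 11.4 MHz.
11.4 MHz > fs/2 = 9.5 MHz, folds to fs − 11.4 MHz = 7.6 MHz.
Distinct values: {1.8 MHz, 7.6 MHz, 9.4 MHz}.

1.8 MHz, 7.6 MHz, 9.4 MHz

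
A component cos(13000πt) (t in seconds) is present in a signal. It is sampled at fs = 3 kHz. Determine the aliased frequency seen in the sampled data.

ω = 13000π rad/s → f = ω/(2π) = 6500 Hz = 6.5 kHz.
6.5 kHz mod fs = 0.5 kHz.
0.5 kHz ≤ fs/2 = 1.5 kHz, appears at 0.5 kHz.

0.5 kHz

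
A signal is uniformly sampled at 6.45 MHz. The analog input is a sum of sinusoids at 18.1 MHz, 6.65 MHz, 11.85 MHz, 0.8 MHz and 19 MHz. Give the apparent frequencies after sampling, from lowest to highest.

fs/2 = 3.225 MHz.
18.1 MHz mod fs = 5.2 MHz.
5.2 MHz > fs/2 = 3.225 MHz, folds to fs − 5.2 MHz = 1.25 MHz.
6.65 MHz mod fs = 0.2 MHz.
0.2 MHz ≤ fs/2 = 3.225 MHz, appears at 0.2 MHz.
11.85 MHz mod fs = 5.4 MHz.
5.4 MHz > fs/2 = 3.225 MHz, folds to fs − 5.4 MHz = 1.05 MHz.
0.8 MHz ≤ fs/2 = 3.225 MHz, passes unchanged.
19 MHz mod fs = 6.1 MHz.
6.1 MHz > fs/2 = 3.225 MHz, folds to fs − 6.1 MHz = 0.35 MHz.
Distinct values: {0.2 MHz, 0.35 MHz, 0.8 MHz, 1.05 MHz, 1.25 MHz}.

0.2 MHz, 0.35 MHz, 0.8 MHz, 1.05 MHz, 1.25 MHz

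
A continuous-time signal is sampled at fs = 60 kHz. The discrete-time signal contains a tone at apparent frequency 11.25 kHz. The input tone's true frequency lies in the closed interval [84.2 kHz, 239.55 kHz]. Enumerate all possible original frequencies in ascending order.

108.75 kHz, 131.25 kHz, 168.75 kHz, 191.25 kHz, 228.75 kHz

Frequencies that alias to 11.25 kHz are k·fs ± 11.25 kHz for integer k ≥ 0.
k=0: 11.25 kHz.
k=1: 48.75 kHz, 71.25 kHz.
k=2: 108.75 kHz, 131.25 kHz.
k=3: 168.75 kHz, 191.25 kHz.
k=4: 228.75 kHz, 251.25 kHz.
k=5: 288.75 kHz, 311.25 kHz.
Within [84.2 kHz, 239.55 kHz]: 108.75 kHz, 131.25 kHz, 168.75 kHz, 191.25 kHz, 228.75 kHz.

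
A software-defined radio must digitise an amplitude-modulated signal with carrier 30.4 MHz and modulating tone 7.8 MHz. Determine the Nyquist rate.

76.4 MHz

AM sidebands sit at fc ± fm = 22.6 MHz and 38.2 MHz.
Highest-frequency component: 38.2 MHz.
Nyquist rate = 2 × 38.2 MHz = 76.4 MHz.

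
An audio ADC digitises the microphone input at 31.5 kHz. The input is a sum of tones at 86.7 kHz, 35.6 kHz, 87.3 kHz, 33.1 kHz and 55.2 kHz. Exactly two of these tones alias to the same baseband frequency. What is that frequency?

7.8 kHz

fs/2 = 15.75 kHz.
86.7 kHz mod fs = 23.7 kHz.
23.7 kHz > fs/2 = 15.75 kHz, folds to fs − 23.7 kHz = 7.8 kHz.
35.6 kHz mod fs = 4.1 kHz.
4.1 kHz ≤ fs/2 = 15.75 kHz, appears at 4.1 kHz.
87.3 kHz mod fs = 24.3 kHz.
24.3 kHz > fs/2 = 15.75 kHz, folds to fs − 24.3 kHz = 7.2 kHz.
33.1 kHz mod fs = 1.6 kHz.
1.6 kHz ≤ fs/2 = 15.75 kHz, appears at 1.6 kHz.
55.2 kHz mod fs = 23.7 kHz.
23.7 kHz > fs/2 = 15.75 kHz, folds to fs − 23.7 kHz = 7.8 kHz.
55.2 kHz and 86.7 kHz both map to 7.8 kHz.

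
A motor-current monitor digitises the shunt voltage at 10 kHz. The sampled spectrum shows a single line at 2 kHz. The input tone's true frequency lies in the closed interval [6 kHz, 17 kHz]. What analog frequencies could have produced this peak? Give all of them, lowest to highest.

Frequencies that alias to 2 kHz are k·fs ± 2 kHz for integer k ≥ 0.
k=0: 2 kHz.
k=1: 8 kHz, 12 kHz.
k=2: 18 kHz, 22 kHz.
Within [6 kHz, 17 kHz]: 8 kHz, 12 kHz.

8 kHz, 12 kHz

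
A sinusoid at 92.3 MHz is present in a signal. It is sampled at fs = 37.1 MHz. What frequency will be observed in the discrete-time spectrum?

92.3 MHz mod fs = 18.1 MHz.
18.1 MHz ≤ fs/2 = 18.55 MHz, appears at 18.1 MHz.

18.1 MHz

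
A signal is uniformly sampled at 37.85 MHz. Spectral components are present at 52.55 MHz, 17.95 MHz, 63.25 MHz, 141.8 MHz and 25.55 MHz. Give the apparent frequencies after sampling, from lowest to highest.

fs/2 = 18.925 MHz.
52.55 MHz mod fs = 14.7 MHz.
14.7 MHz ≤ fs/2 = 18.925 MHz, appears at 14.7 MHz.
17.95 MHz ≤ fs/2 = 18.925 MHz, passes unchanged.
63.25 MHz mod fs = 25.4 MHz.
25.4 MHz > fs/2 = 18.925 MHz, folds to fs − 25.4 MHz = 12.45 MHz.
141.8 MHz mod fs = 28.25 MHz.
28.25 MHz > fs/2 = 18.925 MHz, folds to fs − 28.25 MHz = 9.6 MHz.
25.55 MHz > fs/2 = 18.925 MHz, folds to fs − 25.55 MHz = 12.3 MHz.
Distinct values: {9.6 MHz, 12.3 MHz, 12.45 MHz, 14.7 MHz, 17.95 MHz}.

9.6 MHz, 12.3 MHz, 12.45 MHz, 14.7 MHz, 17.95 MHz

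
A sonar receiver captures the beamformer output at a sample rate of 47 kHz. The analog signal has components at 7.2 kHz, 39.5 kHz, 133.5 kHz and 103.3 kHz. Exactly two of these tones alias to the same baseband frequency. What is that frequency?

fs/2 = 23.5 kHz.
7.2 kHz ≤ fs/2 = 23.5 kHz, passes unchanged.
39.5 kHz > fs/2 = 23.5 kHz, folds to fs − 39.5 kHz = 7.5 kHz.
133.5 kHz mod fs = 39.5 kHz.
39.5 kHz > fs/2 = 23.5 kHz, folds to fs − 39.5 kHz = 7.5 kHz.
103.3 kHz mod fs = 9.3 kHz.
9.3 kHz ≤ fs/2 = 23.5 kHz, appears at 9.3 kHz.
39.5 kHz and 133.5 kHz both map to 7.5 kHz.

7.5 kHz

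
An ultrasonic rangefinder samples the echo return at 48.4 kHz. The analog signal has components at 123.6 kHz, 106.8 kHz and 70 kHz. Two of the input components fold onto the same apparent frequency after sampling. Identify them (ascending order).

fs/2 = 24.2 kHz.
123.6 kHz mod fs = 26.8 kHz.
26.8 kHz > fs/2 = 24.2 kHz, folds to fs − 26.8 kHz = 21.6 kHz.
106.8 kHz mod fs = 10 kHz.
10 kHz ≤ fs/2 = 24.2 kHz, appears at 10 kHz.
70 kHz mod fs = 21.6 kHz.
21.6 kHz ≤ fs/2 = 24.2 kHz, appears at 21.6 kHz.
70 kHz and 123.6 kHz both map to 21.6 kHz.

70 kHz, 123.6 kHz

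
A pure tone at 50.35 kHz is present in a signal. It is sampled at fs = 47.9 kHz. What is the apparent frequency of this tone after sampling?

50.35 kHz mod fs = 2.45 kHz.
2.45 kHz ≤ fs/2 = 23.95 kHz, appears at 2.45 kHz.

2.45 kHz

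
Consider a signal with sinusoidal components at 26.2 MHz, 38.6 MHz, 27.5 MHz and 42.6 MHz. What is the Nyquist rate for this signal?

Highest-frequency component: 42.6 MHz.
Nyquist rate = 2 × 42.6 MHz = 85.2 MHz.

85.2 MHz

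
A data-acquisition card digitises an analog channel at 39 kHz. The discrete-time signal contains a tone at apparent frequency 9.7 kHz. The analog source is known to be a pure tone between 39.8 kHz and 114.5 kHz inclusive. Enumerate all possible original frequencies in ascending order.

48.7 kHz, 68.3 kHz, 87.7 kHz, 107.3 kHz

Frequencies that alias to 9.7 kHz are k·fs ± 9.7 kHz for integer k ≥ 0.
k=0: 9.7 kHz.
k=1: 29.3 kHz, 48.7 kHz.
k=2: 68.3 kHz, 87.7 kHz.
k=3: 107.3 kHz, 126.7 kHz.
k=4: 146.3 kHz, 165.7 kHz.
Within [39.8 kHz, 114.5 kHz]: 48.7 kHz, 68.3 kHz, 87.7 kHz, 107.3 kHz.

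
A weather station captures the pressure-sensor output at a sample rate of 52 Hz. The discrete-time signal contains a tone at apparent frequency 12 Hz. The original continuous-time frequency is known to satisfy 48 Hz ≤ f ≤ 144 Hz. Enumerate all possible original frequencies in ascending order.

Frequencies that alias to 12 Hz are k·fs ± 12 Hz for integer k ≥ 0.
k=0: 12 Hz.
k=1: 40 Hz, 64 Hz.
k=2: 92 Hz, 116 Hz.
k=3: 144 Hz, 168 Hz.
k=4: 196 Hz, 220 Hz.
Within [48 Hz, 144 Hz]: 64 Hz, 92 Hz, 116 Hz, 144 Hz.

64 Hz, 92 Hz, 116 Hz, 144 Hz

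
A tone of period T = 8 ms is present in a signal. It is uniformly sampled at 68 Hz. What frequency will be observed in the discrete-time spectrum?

11 Hz

T = 8 ms → f = 1/T = 125 Hz.
125 Hz mod fs = 57 Hz.
57 Hz > fs/2 = 34 Hz, folds to fs − 57 Hz = 11 Hz.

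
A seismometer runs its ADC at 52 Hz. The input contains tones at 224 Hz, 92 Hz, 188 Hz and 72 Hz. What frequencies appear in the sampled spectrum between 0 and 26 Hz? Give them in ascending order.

12 Hz, 16 Hz, 20 Hz

fs/2 = 26 Hz.
224 Hz mod fs = 16 Hz.
16 Hz ≤ fs/2 = 26 Hz, appears at 16 Hz.
92 Hz mod fs = 40 Hz.
40 Hz > fs/2 = 26 Hz, folds to fs − 40 Hz = 12 Hz.
188 Hz mod fs = 32 Hz.
32 Hz > fs/2 = 26 Hz, folds to fs − 32 Hz = 20 Hz.
72 Hz mod fs = 20 Hz.
20 Hz ≤ fs/2 = 26 Hz, appears at 20 Hz.
Distinct values: {12 Hz, 16 Hz, 20 Hz}.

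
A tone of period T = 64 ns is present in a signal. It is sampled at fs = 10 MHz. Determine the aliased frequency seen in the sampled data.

T = 64 ns → f = 1/T = 15.625 MHz.
15.625 MHz mod fs = 5.625 MHz.
5.625 MHz > fs/2 = 5 MHz, folds to fs − 5.625 MHz = 4.375 MHz.

4.375 MHz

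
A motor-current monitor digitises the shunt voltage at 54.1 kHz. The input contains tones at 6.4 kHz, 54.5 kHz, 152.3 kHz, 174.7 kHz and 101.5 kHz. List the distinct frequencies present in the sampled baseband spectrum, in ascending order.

fs/2 = 27.05 kHz.
6.4 kHz ≤ fs/2 = 27.05 kHz, passes unchanged.
54.5 kHz mod fs = 0.4 kHz.
0.4 kHz ≤ fs/2 = 27.05 kHz, appears at 0.4 kHz.
152.3 kHz mod fs = 44.1 kHz.
44.1 kHz > fs/2 = 27.05 kHz, folds to fs − 44.1 kHz = 10 kHz.
174.7 kHz mod fs = 12.4 kHz.
12.4 kHz ≤ fs/2 = 27.05 kHz, appears at 12.4 kHz.
101.5 kHz mod fs = 47.4 kHz.
47.4 kHz > fs/2 = 27.05 kHz, folds to fs − 47.4 kHz = 6.7 kHz.
Distinct values: {0.4 kHz, 6.4 kHz, 6.7 kHz, 10 kHz, 12.4 kHz}.

0.4 kHz, 6.4 kHz, 6.7 kHz, 10 kHz, 12.4 kHz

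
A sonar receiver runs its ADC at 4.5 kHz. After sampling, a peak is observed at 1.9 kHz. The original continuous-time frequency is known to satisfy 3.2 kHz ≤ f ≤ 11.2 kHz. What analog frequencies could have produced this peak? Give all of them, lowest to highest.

6.4 kHz, 7.1 kHz, 10.9 kHz

Frequencies that alias to 1.9 kHz are k·fs ± 1.9 kHz for integer k ≥ 0.
k=0: 1.9 kHz.
k=1: 2.6 kHz, 6.4 kHz.
k=2: 7.1 kHz, 10.9 kHz.
k=3: 11.6 kHz, 15.4 kHz.
Within [3.2 kHz, 11.2 kHz]: 6.4 kHz, 7.1 kHz, 10.9 kHz.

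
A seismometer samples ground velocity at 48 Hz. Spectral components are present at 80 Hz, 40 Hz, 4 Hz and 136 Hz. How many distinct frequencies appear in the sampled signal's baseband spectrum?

fs/2 = 24 Hz.
80 Hz mod fs = 32 Hz.
32 Hz > fs/2 = 24 Hz, folds to fs − 32 Hz = 16 Hz.
40 Hz > fs/2 = 24 Hz, folds to fs − 40 Hz = 8 Hz.
4 Hz ≤ fs/2 = 24 Hz, passes unchanged.
136 Hz mod fs = 40 Hz.
40 Hz > fs/2 = 24 Hz, folds to fs − 40 Hz = 8 Hz.
Distinct values: {4 Hz, 8 Hz, 16 Hz} → 3.

3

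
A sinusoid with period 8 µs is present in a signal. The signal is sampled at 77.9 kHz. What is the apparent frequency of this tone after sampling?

30.8 kHz

T = 8 µs → f = 1/T = 125 kHz.
125 kHz mod fs = 47.1 kHz.
47.1 kHz > fs/2 = 38.95 kHz, folds to fs − 47.1 kHz = 30.8 kHz.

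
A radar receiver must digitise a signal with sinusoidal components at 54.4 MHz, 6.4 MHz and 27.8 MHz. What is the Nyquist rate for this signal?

108.8 MHz

Highest-frequency component: 54.4 MHz.
Nyquist rate = 2 × 54.4 MHz = 108.8 MHz.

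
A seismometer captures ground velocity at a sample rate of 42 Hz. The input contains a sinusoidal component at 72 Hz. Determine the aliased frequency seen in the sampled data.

72 Hz mod fs = 30 Hz.
30 Hz > fs/2 = 21 Hz, folds to fs − 30 Hz = 12 Hz.

12 Hz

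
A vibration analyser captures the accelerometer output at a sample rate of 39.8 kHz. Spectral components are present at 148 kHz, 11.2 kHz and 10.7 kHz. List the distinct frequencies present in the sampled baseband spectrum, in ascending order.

fs/2 = 19.9 kHz.
148 kHz mod fs = 28.6 kHz.
28.6 kHz > fs/2 = 19.9 kHz, folds to fs − 28.6 kHz = 11.2 kHz.
11.2 kHz ≤ fs/2 = 19.9 kHz, passes unchanged.
10.7 kHz ≤ fs/2 = 19.9 kHz, passes unchanged.
Distinct values: {10.7 kHz, 11.2 kHz}.

10.7 kHz, 11.2 kHz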